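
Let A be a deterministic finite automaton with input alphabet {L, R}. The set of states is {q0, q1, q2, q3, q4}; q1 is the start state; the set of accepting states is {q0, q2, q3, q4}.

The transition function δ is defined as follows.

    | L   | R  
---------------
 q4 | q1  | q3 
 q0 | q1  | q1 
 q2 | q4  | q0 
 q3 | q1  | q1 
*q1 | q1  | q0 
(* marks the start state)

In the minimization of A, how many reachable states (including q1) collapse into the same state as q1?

First remove the unreachable states {q2,q3,q4}; 2 states remain.
Start with accepting vs non-accepting: {q0} | {q1}.
No further refinement is possible. Final partition (2 blocks): {q0} | {q1}.
The equivalence class containing q1 is {q1}, of size 1.

1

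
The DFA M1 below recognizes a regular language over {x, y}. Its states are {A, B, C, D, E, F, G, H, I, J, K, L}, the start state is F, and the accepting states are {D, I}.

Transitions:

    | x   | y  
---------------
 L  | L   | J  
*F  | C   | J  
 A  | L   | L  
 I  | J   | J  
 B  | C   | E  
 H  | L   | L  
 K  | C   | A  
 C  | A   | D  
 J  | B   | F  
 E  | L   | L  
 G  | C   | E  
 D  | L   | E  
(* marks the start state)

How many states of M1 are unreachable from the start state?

Starting at F and following transitions, the reachable set is {A, B, C, D, E, F, J, L}. That leaves G, H, I, K unreachable — 4 in total.

4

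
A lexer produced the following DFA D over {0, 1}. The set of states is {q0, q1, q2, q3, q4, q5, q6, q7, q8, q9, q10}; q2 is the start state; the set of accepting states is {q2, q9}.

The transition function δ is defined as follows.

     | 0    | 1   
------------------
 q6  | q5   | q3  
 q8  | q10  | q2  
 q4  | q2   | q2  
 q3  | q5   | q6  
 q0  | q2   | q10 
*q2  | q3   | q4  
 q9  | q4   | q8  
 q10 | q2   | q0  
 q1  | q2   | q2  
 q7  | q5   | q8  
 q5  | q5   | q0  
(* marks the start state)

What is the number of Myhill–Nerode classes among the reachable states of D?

5

First remove the unreachable states {q1,q7,q8,q9}; 7 states remain.
P0 = {q2} | {q0,q3,q4,q5,q6,q10}.
Refine {q0,q3,q4,q5,q6,q10} on symbol 0: members go to different blocks, giving {q0,q4,q10} and {q3,q5,q6}.
Refine {q0,q4,q10} on symbol 1: members go to different blocks, giving {q0,q10} and {q4}.
Refine {q3,q5,q6} on symbol 1: members go to different blocks, giving {q3,q6} and {q5}.
Stable partition: {q2} | {q0,q10} | {q3,q6} | {q4} | {q5} — 5 equivalence classes.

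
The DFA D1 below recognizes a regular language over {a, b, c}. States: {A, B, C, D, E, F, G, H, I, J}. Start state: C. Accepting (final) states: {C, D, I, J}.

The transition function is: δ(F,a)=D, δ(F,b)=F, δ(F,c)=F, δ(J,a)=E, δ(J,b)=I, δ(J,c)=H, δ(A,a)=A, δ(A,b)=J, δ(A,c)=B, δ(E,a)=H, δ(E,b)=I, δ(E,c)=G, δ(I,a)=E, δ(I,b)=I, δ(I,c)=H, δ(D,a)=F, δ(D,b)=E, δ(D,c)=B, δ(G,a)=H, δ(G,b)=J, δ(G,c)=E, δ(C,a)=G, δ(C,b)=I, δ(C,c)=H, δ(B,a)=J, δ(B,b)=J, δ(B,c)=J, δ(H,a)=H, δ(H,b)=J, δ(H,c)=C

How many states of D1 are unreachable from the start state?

4

No path from C leads to A, B, D, F; the other 6 states are all reachable.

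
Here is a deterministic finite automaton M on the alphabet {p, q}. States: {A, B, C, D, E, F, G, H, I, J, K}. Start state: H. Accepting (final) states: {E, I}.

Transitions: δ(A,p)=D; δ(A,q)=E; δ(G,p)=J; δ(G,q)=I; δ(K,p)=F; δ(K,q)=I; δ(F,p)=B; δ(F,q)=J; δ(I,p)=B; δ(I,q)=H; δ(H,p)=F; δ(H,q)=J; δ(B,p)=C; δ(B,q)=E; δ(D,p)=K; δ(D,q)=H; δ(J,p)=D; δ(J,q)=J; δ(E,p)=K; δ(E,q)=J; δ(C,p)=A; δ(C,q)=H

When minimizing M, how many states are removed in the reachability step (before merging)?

1

No path from H leads to G; the other 10 states are all reachable.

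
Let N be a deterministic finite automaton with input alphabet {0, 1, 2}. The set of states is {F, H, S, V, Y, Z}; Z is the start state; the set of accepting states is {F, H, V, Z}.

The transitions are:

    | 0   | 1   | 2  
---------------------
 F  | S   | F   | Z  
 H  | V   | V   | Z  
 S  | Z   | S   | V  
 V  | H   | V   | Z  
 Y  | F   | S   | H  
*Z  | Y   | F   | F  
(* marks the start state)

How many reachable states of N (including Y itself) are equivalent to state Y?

Every state is reachable, so we keep all 6.
P0 = {F,H,V,Z} | {S,Y}.
Split {F,H,V,Z} by δ(·,0) → {H,V} and {F,Z}.
The partition is now stable with 3 blocks: {H,V} | {S,Y} | {F,Z}.
State Y belongs to the block {S,Y}, which has 2 states.

2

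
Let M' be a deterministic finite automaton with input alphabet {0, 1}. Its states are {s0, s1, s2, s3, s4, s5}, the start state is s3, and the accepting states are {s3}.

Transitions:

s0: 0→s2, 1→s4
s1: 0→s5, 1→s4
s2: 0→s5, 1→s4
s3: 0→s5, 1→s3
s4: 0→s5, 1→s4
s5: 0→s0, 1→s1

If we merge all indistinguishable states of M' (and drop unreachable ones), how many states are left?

Every state is reachable, so we keep all 6.
P0 = {s3} | {s0,s1,s2,s4,s5}.
The partition is now stable with 2 blocks: {s3} | {s0,s1,s2,s4,s5}.

2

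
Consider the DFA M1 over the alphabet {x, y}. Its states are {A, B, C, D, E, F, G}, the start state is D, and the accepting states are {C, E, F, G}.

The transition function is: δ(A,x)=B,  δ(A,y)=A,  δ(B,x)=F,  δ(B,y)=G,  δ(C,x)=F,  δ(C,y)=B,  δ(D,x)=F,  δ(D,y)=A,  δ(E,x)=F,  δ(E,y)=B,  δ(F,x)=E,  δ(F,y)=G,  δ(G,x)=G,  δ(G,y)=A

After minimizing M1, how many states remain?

Reachable states from the start: {A,B,D,E,F,G}. Unreachable: {C} — drop them.
Start with accepting vs non-accepting: {E,F,G} | {A,B,D}.
On input y, block {E,F,G} splits into {E,G} and {F}.
Split {E,G} by δ(·,x) → {E} and {G}.
Refine {A,B,D} on symbol x: members go to different blocks, giving {B,D} and {A}.
Split {B,D} by δ(·,y) → {B} and {D}.
The partition is now stable with 6 blocks: {E} | {B} | {F} | {G} | {A} | {D}.

6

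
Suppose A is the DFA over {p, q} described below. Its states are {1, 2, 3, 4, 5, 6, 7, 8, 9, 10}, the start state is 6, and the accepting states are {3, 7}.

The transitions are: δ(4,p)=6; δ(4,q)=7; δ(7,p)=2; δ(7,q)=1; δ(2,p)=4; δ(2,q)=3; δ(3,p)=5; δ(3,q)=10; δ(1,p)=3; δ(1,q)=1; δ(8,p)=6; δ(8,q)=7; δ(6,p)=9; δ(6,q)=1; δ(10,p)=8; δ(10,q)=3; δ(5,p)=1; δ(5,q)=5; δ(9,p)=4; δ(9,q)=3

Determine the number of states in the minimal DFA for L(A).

P0 = {3,7} | {1,2,4,5,6,8,9,10}.
Refine {1,2,4,5,6,8,9,10} on symbol p: members go to different blocks, giving {2,4,5,6,8,9,10} and {1}.
Split {3,7} by δ(·,q) → {3} and {7}.
Refine {2,4,5,6,8,9,10} on symbol p: members go to different blocks, giving {2,4,6,8,9,10} and {5}.
Refine {2,4,6,8,9,10} on symbol q: members go to different blocks, giving {2,9,10} and {4,8} and {6}.
Stable partition: {3} | {2,9,10} | {1} | {7} | {5} | {4,8} | {6} — 7 equivalence classes.

7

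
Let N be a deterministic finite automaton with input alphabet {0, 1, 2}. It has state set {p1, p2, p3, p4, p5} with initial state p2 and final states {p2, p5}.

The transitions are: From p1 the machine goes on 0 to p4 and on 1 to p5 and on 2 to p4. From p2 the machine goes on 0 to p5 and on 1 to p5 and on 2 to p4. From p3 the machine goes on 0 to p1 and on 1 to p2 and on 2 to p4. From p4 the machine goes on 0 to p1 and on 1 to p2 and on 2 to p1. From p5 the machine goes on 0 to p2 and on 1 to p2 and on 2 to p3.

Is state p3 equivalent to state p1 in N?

Yes

Initial partition by acceptance: {p2,p5} | {p1,p3,p4}.
Stable partition: {p2,p5} | {p1,p3,p4} — 2 equivalence classes.
p3 and p1 lie in the same block of the stable partition, so they are equivalent — no string distinguishes them.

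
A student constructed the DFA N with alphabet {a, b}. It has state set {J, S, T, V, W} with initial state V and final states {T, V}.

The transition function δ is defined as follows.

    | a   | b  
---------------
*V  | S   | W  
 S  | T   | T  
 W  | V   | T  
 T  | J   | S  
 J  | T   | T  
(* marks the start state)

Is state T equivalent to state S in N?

No

Every state is reachable, so we keep all 5.
Initial partition by acceptance: {T,V} | {J,S,W}.
The partition is now stable with 2 blocks: {T,V} | {J,S,W}.
T and S end up in different blocks, so they are distinguishable. For instance, the string 'ε' is accepted from only T.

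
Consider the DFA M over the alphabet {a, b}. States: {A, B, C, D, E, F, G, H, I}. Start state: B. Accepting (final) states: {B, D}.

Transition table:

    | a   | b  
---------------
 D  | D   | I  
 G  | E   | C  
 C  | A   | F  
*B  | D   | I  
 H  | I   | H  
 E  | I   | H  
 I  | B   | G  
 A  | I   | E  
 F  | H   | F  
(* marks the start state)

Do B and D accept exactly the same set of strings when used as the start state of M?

All states are reachable from the start state.
Start with accepting vs non-accepting: {B,D} | {A,C,E,F,G,H,I}.
Refine {A,C,E,F,G,H,I} on symbol a: members go to different blocks, giving {A,C,E,F,G,H} and {I}.
Refine {A,C,E,F,G,H} on symbol a: members go to different blocks, giving {A,E,H} and {C,F,G}.
Stable partition: {B,D} | {A,E,H} | {I} | {C,F,G} — 4 equivalence classes.
B and D lie in the same block of the stable partition, so they are equivalent — no string distinguishes them.

Yes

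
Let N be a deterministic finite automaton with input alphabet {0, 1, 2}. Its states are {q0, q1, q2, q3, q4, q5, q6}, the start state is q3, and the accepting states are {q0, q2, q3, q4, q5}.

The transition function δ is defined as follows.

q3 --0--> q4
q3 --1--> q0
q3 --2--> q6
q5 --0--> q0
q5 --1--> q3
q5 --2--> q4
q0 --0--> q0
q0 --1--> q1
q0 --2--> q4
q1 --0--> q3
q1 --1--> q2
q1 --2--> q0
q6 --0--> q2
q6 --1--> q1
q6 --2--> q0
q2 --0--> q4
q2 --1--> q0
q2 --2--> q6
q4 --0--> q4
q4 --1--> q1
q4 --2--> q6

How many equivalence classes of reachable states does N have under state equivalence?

First remove the unreachable states {q5}; 6 states remain.
Start with accepting vs non-accepting: {q0,q2,q3,q4} | {q1,q6}.
On input 1, block {q0,q2,q3,q4} splits into {q0,q4} and {q2,q3}.
On input 2, block {q0,q4} splits into {q0} and {q4}.
Refine {q1,q6} on symbol 1: members go to different blocks, giving {q1} and {q6}.
Stable partition: {q0} | {q1} | {q2,q3} | {q4} | {q6} — 5 equivalence classes.

5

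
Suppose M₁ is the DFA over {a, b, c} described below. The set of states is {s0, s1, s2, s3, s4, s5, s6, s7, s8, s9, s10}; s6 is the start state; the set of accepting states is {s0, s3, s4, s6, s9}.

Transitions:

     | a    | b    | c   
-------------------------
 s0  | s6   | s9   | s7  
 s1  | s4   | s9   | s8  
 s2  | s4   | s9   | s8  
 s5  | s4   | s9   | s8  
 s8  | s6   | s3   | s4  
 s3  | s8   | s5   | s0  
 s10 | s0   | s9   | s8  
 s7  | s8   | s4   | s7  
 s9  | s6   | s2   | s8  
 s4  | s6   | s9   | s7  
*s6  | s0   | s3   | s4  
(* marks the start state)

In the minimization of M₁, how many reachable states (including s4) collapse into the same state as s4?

States {s1,s10} cannot be reached from the start state, so discard them.
Initial partition by acceptance: {s0,s3,s4,s6,s9} | {s2,s5,s7,s8}.
Refine {s0,s3,s4,s6,s9} on symbol a: members go to different blocks, giving {s0,s4,s6,s9} and {s3}.
On input b, block {s0,s4,s6,s9} splits into {s0,s4} and {s6} and {s9}.
On input a, block {s2,s5,s7,s8} splits into {s2,s5} and {s7} and {s8}.
The partition is now stable with 7 blocks: {s0,s4} | {s2,s5} | {s3} | {s6} | {s9} | {s7} | {s8}.
The equivalence class containing s4 is {s0,s4}, of size 2.

2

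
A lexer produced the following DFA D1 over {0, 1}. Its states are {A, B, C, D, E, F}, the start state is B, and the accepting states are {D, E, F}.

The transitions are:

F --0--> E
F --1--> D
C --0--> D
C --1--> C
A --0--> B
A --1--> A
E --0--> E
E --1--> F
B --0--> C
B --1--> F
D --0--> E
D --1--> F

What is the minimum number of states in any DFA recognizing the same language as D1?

3

Reachable states from the start: {B,C,D,E,F}. Unreachable: {A} — drop them.
Initial partition by acceptance: {D,E,F} | {B,C}.
On input 0, block {B,C} splits into {B} and {C}.
No further refinement is possible. Final partition (3 blocks): {D,E,F} | {B} | {C}.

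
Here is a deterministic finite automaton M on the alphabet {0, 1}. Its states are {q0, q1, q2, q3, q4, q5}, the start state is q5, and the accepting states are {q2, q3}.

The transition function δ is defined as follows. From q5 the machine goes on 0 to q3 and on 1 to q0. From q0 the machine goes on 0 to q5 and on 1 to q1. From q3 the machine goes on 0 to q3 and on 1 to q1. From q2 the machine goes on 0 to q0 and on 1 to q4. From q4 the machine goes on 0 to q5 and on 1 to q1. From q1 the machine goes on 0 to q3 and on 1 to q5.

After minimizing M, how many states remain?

Reachable states from the start: {q0,q1,q3,q5}. Unreachable: {q2,q4} — drop them.
Start with accepting vs non-accepting: {q3} | {q0,q1,q5}.
On input 0, block {q0,q1,q5} splits into {q1,q5} and {q0}.
Split {q1,q5} by δ(·,1) → {q1} and {q5}.
No further refinement is possible. Final partition (4 blocks): {q3} | {q1} | {q0} | {q5}.

4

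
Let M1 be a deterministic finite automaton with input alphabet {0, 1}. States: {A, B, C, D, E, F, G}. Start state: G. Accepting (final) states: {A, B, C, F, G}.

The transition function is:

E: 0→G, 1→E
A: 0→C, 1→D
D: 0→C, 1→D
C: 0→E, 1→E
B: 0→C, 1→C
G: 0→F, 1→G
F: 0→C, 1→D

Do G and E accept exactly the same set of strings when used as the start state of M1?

No

Reachable states from the start: {C,D,E,F,G}. Unreachable: {A,B} — drop them.
Start with accepting vs non-accepting: {C,F,G} | {D,E}.
On input 0, block {C,F,G} splits into {F,G} and {C}.
On input 0, block {F,G} splits into {F} and {G}.
On input 0, block {D,E} splits into {D} and {E}.
The partition is now stable with 5 blocks: {F} | {D} | {C} | {G} | {E}.
G and E end up in different blocks, so they are distinguishable. For instance, the string 'ε' is accepted from only G.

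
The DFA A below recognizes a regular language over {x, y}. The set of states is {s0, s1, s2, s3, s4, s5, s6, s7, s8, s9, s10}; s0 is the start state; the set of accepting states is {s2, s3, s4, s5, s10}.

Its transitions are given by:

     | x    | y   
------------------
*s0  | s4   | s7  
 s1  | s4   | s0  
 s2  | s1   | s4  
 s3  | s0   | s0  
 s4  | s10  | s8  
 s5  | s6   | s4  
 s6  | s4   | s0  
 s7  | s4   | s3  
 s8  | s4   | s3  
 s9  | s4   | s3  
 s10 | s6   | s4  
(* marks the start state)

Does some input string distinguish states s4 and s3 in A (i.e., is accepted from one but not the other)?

Yes

Reachable states from the start: {s0,s3,s4,s6,s7,s8,s10}. Unreachable: {s1,s2,s5,s9} — drop them.
Initial partition by acceptance: {s3,s4,s10} | {s0,s6,s7,s8}.
Refine {s3,s4,s10} on symbol x: members go to different blocks, giving {s3,s10} and {s4}.
Refine {s3,s10} on symbol y: members go to different blocks, giving {s3} and {s10}.
On input y, block {s0,s6,s7,s8} splits into {s0,s6} and {s7,s8}.
Refine {s0,s6} on symbol y: members go to different blocks, giving {s0} and {s6}.
No further refinement is possible. Final partition (6 blocks): {s3} | {s0} | {s4} | {s10} | {s7,s8} | {s6}.
s4 and s3 end up in different blocks, so they are distinguishable. For instance, the string 'x' is accepted from only s4.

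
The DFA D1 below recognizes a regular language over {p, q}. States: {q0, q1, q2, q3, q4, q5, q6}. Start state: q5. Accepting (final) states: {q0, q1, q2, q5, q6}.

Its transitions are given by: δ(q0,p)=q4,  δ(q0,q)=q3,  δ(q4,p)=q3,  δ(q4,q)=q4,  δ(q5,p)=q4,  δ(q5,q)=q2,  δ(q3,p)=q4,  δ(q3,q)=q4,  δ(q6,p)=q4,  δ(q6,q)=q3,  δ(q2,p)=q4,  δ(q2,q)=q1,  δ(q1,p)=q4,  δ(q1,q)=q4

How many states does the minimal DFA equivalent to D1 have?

Reachable states from the start: {q1,q2,q3,q4,q5}. Unreachable: {q0,q6} — drop them.
Start with accepting vs non-accepting: {q1,q2,q5} | {q3,q4}.
Split {q1,q2,q5} by δ(·,q) → {q2,q5} and {q1}.
Refine {q2,q5} on symbol q: members go to different blocks, giving {q2} and {q5}.
No further refinement is possible. Final partition (4 blocks): {q2} | {q3,q4} | {q1} | {q5}.

4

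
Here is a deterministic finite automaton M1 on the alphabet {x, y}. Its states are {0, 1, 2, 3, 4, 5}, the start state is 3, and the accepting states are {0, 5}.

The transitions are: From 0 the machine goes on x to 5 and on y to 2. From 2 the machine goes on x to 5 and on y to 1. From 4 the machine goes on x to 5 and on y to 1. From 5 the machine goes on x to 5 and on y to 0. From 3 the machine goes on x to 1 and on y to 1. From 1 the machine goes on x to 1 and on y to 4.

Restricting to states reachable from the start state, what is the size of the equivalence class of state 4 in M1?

2

Every state is reachable, so we keep all 6.
P0 = {0,5} | {1,2,3,4}.
Refine {0,5} on symbol y: members go to different blocks, giving {0} and {5}.
Refine {1,2,3,4} on symbol x: members go to different blocks, giving {1,3} and {2,4}.
Split {1,3} by δ(·,y) → {1} and {3}.
The partition is now stable with 5 blocks: {0} | {1} | {5} | {2,4} | {3}.
State 4 belongs to the block {2,4}, which has 2 states.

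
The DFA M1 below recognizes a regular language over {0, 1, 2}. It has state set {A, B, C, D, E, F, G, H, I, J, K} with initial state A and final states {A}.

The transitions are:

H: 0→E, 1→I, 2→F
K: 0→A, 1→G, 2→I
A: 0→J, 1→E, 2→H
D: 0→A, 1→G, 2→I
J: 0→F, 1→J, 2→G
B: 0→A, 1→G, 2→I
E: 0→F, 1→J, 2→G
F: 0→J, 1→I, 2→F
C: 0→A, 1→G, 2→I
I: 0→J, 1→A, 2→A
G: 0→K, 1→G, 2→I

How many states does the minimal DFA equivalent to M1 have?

6

Reachable states from the start: {A,E,F,G,H,I,J,K}. Unreachable: {B,C,D} — drop them.
Initial partition by acceptance: {A} | {E,F,G,H,I,J,K}.
Split {E,F,G,H,I,J,K} by δ(·,0) → {E,F,G,H,I,J} and {K}.
Refine {E,F,G,H,I,J} on symbol 0: members go to different blocks, giving {E,F,H,I,J} and {G}.
Split {E,F,H,I,J} by δ(·,1) → {E,F,H,J} and {I}.
Refine {E,F,H,J} on symbol 1: members go to different blocks, giving {E,J} and {F,H}.
Stable partition: {A} | {E,J} | {K} | {G} | {I} | {F,H} — 6 equivalence classes.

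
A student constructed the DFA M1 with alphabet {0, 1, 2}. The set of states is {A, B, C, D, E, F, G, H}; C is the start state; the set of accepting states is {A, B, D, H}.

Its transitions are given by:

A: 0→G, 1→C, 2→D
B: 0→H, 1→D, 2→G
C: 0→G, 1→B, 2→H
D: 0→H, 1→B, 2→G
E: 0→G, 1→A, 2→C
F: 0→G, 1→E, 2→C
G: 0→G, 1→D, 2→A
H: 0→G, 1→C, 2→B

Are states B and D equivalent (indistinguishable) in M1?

First remove the unreachable states {E,F}; 6 states remain.
P0 = {A,B,D,H} | {C,G}.
On input 0, block {A,B,D,H} splits into {A,H} and {B,D}.
The partition is now stable with 3 blocks: {A,H} | {C,G} | {B,D}.
B and D lie in the same block of the stable partition, so they are equivalent — no string distinguishes them.

Yes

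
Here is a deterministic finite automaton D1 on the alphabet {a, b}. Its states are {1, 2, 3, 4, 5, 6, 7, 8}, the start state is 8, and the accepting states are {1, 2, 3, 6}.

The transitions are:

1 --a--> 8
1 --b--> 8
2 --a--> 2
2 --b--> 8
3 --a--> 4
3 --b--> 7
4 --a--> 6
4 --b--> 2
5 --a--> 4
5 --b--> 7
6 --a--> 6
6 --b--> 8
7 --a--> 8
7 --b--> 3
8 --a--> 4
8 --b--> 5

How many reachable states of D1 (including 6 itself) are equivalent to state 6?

First remove the unreachable states {1}; 7 states remain.
P0 = {2,3,6} | {4,5,7,8}.
Refine {2,3,6} on symbol a: members go to different blocks, giving {2,6} and {3}.
Split {4,5,7,8} by δ(·,a) → {5,7,8} and {4}.
Split {5,7,8} by δ(·,a) → {5,8} and {7}.
Split {5,8} by δ(·,b) → {5} and {8}.
Stable partition: {2,6} | {5} | {3} | {4} | {7} | {8} — 6 equivalence classes.
State 6 belongs to the block {2,6}, which has 2 states.

2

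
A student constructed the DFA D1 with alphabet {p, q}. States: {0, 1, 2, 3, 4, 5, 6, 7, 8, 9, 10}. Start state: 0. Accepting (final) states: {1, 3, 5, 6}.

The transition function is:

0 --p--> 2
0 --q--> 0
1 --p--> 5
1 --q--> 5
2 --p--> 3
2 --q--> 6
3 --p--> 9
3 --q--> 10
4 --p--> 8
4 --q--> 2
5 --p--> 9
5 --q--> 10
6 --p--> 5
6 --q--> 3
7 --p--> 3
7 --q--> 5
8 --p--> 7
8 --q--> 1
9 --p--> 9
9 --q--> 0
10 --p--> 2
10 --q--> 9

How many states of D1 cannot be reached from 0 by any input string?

4

No path from 0 leads to 1, 4, 7, 8; the other 7 states are all reachable.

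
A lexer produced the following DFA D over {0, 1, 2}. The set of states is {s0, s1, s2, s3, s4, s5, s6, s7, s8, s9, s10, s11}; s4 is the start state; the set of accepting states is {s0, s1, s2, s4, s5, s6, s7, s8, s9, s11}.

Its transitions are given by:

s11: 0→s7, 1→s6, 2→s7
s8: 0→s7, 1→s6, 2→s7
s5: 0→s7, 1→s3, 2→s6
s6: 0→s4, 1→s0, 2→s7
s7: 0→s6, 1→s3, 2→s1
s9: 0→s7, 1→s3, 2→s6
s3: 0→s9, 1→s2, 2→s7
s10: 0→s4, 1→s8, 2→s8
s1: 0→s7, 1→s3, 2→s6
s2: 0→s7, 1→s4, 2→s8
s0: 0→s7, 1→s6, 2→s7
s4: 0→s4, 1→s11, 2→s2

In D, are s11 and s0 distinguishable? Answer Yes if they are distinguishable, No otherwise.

No

First remove the unreachable states {s5,s10}; 10 states remain.
P0 = {s0,s1,s2,s4,s6,s7,s8,s9,s11} | {s3}.
Split {s0,s1,s2,s4,s6,s7,s8,s9,s11} by δ(·,1) → {s0,s2,s4,s6,s8,s11} and {s1,s7,s9}.
On input 0, block {s0,s2,s4,s6,s8,s11} splits into {s0,s2,s8,s11} and {s4,s6}.
Refine {s0,s2,s8,s11} on symbol 2: members go to different blocks, giving {s0,s8,s11} and {s2}.
Split {s1,s7,s9} by δ(·,0) → {s1,s9} and {s7}.
On input 2, block {s4,s6} splits into {s4} and {s6}.
Stable partition: {s0,s8,s11} | {s3} | {s1,s9} | {s4} | {s2} | {s7} | {s6} — 7 equivalence classes.
s11 and s0 lie in the same block of the stable partition, so they are equivalent — no string distinguishes them.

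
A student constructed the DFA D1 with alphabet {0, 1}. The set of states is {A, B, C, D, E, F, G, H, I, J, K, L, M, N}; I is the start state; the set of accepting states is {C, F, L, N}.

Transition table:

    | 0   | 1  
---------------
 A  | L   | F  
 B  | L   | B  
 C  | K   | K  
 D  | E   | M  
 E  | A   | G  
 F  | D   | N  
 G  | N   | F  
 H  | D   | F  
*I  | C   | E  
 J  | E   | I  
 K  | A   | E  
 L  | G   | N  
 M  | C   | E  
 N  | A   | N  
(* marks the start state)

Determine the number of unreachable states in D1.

3

BFS from I reaches {A, C, D, E, F, G, I, K, L, M, N}; the 3 state(s) B, H, J are never visited.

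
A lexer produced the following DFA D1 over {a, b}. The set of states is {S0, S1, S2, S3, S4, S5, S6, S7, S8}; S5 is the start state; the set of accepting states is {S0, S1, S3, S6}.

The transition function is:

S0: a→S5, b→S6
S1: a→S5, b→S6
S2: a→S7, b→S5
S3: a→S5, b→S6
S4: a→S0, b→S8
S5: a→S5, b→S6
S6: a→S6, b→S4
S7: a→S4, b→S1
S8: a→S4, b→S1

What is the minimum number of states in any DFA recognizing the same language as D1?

States {S2,S3,S7} cannot be reached from the start state, so discard them.
Initial partition by acceptance: {S0,S1,S6} | {S4,S5,S8}.
Split {S0,S1,S6} by δ(·,a) → {S0,S1} and {S6}.
On input a, block {S4,S5,S8} splits into {S5,S8} and {S4}.
On input a, block {S5,S8} splits into {S5} and {S8}.
No further refinement is possible. Final partition (5 blocks): {S0,S1} | {S5} | {S6} | {S4} | {S8}.

5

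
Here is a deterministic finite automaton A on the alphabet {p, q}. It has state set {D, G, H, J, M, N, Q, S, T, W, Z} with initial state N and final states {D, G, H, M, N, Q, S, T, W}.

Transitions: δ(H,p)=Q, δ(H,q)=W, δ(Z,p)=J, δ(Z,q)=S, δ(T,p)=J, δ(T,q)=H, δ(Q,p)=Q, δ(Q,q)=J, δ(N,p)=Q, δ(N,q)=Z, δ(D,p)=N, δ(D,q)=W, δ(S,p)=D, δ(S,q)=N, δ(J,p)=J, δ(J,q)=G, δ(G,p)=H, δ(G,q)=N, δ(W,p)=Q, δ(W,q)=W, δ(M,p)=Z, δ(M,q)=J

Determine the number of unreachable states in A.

BFS from N reaches {D, G, H, J, N, Q, S, W, Z}; the 2 state(s) M, T are never visited.

2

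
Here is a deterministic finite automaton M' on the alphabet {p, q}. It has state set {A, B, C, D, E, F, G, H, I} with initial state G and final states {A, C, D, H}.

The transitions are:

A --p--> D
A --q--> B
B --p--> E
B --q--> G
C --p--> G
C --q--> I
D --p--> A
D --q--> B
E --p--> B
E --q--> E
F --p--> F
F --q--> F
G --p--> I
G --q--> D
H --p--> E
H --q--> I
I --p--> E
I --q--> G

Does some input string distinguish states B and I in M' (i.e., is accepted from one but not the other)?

No

States {C,F,H} cannot be reached from the start state, so discard them.
Start with accepting vs non-accepting: {A,D} | {B,E,G,I}.
Refine {B,E,G,I} on symbol q: members go to different blocks, giving {B,E,I} and {G}.
Refine {B,E,I} on symbol q: members go to different blocks, giving {B,I} and {E}.
No further refinement is possible. Final partition (4 blocks): {A,D} | {B,I} | {G} | {E}.
B and I lie in the same block of the stable partition, so they are equivalent — no string distinguishes them.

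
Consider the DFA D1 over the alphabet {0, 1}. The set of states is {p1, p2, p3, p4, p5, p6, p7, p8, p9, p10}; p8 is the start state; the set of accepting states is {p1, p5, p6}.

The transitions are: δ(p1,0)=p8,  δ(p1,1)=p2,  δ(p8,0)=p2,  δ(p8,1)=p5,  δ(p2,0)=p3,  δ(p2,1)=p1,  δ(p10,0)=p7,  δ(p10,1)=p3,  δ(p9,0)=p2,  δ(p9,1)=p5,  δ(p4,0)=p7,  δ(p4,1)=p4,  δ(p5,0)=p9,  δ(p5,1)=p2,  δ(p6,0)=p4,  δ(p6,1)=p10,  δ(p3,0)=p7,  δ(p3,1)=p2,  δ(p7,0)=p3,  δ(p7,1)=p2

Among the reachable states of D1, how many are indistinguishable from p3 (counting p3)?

Reachable states from the start: {p1,p2,p3,p5,p7,p8,p9}. Unreachable: {p4,p6,p10} — drop them.
P0 = {p1,p5} | {p2,p3,p7,p8,p9}.
On input 1, block {p2,p3,p7,p8,p9} splits into {p2,p8,p9} and {p3,p7}.
Split {p2,p8,p9} by δ(·,0) → {p8,p9} and {p2}.
Stable partition: {p1,p5} | {p8,p9} | {p3,p7} | {p2} — 4 equivalence classes.
The equivalence class containing p3 is {p3,p7}, of size 2.

2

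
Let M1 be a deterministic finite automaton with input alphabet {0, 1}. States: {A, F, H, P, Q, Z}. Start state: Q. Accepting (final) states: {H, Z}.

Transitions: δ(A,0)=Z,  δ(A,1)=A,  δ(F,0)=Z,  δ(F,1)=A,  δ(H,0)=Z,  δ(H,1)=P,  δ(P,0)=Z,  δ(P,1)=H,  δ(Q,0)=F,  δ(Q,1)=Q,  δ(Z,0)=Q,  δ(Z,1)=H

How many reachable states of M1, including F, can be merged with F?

Every state is reachable, so we keep all 6.
Start with accepting vs non-accepting: {H,Z} | {A,F,P,Q}.
Refine {H,Z} on symbol 0: members go to different blocks, giving {Z} and {H}.
On input 0, block {A,F,P,Q} splits into {A,F,P} and {Q}.
Split {A,F,P} by δ(·,1) → {A,F} and {P}.
Stable partition: {Z} | {A,F} | {H} | {Q} | {P} — 5 equivalence classes.
State F belongs to the block {A,F}, which has 2 states.

2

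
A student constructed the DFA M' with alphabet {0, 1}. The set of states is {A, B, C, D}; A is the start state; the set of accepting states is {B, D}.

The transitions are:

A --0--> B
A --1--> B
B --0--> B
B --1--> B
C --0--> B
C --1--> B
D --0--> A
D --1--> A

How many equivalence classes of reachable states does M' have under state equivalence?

First remove the unreachable states {C,D}; 2 states remain.
Initial partition by acceptance: {B} | {A}.
No further refinement is possible. Final partition (2 blocks): {B} | {A}.

2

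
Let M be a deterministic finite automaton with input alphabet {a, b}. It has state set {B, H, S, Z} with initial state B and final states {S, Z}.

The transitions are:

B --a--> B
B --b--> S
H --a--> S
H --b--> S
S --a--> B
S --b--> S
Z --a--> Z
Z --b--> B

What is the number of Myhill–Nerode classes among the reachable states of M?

2

First remove the unreachable states {H,Z}; 2 states remain.
P0 = {S} | {B}.
The partition is now stable with 2 blocks: {S} | {B}.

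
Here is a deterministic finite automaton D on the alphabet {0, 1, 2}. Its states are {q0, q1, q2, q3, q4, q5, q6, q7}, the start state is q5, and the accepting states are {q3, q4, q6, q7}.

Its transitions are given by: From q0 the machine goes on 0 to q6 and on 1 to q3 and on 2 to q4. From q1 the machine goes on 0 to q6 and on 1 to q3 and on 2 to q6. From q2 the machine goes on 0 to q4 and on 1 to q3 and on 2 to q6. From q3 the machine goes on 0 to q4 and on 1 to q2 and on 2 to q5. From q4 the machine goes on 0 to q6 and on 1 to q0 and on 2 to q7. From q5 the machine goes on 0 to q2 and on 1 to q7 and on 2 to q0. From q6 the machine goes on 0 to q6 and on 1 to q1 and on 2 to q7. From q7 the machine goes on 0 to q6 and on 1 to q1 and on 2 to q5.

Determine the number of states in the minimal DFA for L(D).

4

P0 = {q3,q4,q6,q7} | {q0,q1,q2,q5}.
Split {q3,q4,q6,q7} by δ(·,2) → {q3,q7} and {q4,q6}.
Split {q0,q1,q2,q5} by δ(·,0) → {q0,q1,q2} and {q5}.
Stable partition: {q3,q7} | {q0,q1,q2} | {q4,q6} | {q5} — 4 equivalence classes.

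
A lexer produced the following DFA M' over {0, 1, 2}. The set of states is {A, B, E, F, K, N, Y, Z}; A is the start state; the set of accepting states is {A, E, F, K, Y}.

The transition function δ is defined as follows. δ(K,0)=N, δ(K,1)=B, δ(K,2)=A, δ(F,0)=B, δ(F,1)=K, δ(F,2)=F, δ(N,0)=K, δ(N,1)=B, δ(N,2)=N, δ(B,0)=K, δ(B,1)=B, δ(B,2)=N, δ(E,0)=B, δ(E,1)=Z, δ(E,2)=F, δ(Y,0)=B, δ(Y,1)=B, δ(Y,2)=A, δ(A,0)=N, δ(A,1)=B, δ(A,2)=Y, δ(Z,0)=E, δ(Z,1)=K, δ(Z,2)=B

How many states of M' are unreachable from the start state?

No path from A leads to E, F, Z; the other 5 states are all reachable.

3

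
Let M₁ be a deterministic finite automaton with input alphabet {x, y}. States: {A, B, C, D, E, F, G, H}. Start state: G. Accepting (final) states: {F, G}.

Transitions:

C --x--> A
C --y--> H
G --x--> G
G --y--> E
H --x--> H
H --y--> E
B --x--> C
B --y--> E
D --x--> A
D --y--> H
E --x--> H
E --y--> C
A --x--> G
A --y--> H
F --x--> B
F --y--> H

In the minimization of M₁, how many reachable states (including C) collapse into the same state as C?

1

Reachable states from the start: {A,C,E,G,H}. Unreachable: {B,D,F} — drop them.
Start with accepting vs non-accepting: {G} | {A,C,E,H}.
On input x, block {A,C,E,H} splits into {C,E,H} and {A}.
Split {C,E,H} by δ(·,x) → {E,H} and {C}.
Refine {E,H} on symbol y: members go to different blocks, giving {E} and {H}.
The partition is now stable with 5 blocks: {G} | {E} | {A} | {C} | {H}.
State C belongs to the block {C}, which has 1 states.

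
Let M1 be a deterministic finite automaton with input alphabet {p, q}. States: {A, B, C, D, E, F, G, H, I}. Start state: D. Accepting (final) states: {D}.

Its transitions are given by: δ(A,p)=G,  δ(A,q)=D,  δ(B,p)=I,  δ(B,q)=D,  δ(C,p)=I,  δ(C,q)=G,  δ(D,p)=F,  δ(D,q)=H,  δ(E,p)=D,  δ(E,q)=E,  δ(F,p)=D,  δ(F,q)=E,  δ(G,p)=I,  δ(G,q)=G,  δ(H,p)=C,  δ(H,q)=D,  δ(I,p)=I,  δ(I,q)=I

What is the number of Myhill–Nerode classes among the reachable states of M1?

4

First remove the unreachable states {A,B}; 7 states remain.
Start with accepting vs non-accepting: {D} | {C,E,F,G,H,I}.
Split {C,E,F,G,H,I} by δ(·,p) → {C,G,H,I} and {E,F}.
Split {C,G,H,I} by δ(·,q) → {C,G,I} and {H}.
Stable partition: {D} | {C,G,I} | {E,F} | {H} — 4 equivalence classes.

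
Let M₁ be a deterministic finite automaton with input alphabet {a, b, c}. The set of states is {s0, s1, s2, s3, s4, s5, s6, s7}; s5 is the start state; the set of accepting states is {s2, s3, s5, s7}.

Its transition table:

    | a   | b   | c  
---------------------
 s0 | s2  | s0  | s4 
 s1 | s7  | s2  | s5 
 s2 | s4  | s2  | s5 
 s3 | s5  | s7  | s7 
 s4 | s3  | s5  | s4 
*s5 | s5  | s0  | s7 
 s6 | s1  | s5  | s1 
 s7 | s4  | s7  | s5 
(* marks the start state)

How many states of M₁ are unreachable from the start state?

No path from s5 leads to s1, s6; the other 6 states are all reachable.

2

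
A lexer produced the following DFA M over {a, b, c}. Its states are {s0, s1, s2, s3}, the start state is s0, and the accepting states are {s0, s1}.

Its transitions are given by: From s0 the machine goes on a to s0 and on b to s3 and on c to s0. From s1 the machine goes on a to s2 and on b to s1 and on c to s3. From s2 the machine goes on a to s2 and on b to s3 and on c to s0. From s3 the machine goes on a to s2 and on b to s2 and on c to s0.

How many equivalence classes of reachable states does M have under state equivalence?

2

States {s1} cannot be reached from the start state, so discard them.
P0 = {s0} | {s2,s3}.
Stable partition: {s0} | {s2,s3} — 2 equivalence classes.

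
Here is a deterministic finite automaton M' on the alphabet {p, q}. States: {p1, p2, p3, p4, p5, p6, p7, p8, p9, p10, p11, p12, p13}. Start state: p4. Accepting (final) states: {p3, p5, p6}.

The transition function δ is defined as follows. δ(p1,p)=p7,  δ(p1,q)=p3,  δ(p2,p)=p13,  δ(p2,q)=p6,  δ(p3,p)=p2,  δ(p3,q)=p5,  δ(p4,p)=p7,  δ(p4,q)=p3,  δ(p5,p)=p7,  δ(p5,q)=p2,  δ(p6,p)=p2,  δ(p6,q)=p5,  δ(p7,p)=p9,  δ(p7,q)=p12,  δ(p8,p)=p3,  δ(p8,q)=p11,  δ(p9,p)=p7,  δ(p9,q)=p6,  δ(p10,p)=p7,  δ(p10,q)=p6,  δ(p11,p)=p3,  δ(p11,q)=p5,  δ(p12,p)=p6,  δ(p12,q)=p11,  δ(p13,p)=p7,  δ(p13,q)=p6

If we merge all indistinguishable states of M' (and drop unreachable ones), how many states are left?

First remove the unreachable states {p1,p8,p10}; 10 states remain.
Start with accepting vs non-accepting: {p3,p5,p6} | {p2,p4,p7,p9,p11,p12,p13}.
On input q, block {p3,p5,p6} splits into {p3,p6} and {p5}.
On input p, block {p2,p4,p7,p9,p11,p12,p13} splits into {p2,p4,p7,p9,p13} and {p11,p12}.
Split {p2,p4,p7,p9,p13} by δ(·,q) → {p2,p4,p9,p13} and {p7}.
Refine {p2,p4,p9,p13} on symbol p: members go to different blocks, giving {p4,p9,p13} and {p2}.
On input q, block {p11,p12} splits into {p11} and {p12}.
The partition is now stable with 7 blocks: {p3,p6} | {p4,p9,p13} | {p5} | {p11} | {p7} | {p2} | {p12}.

7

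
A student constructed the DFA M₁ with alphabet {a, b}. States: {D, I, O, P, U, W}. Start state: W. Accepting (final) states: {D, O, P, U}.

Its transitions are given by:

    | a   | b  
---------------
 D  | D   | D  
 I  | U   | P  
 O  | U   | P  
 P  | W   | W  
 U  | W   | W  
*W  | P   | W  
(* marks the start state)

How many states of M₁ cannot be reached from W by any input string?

Starting at W and following transitions, the reachable set is {P, W}. That leaves D, I, O, U unreachable — 4 in total.

4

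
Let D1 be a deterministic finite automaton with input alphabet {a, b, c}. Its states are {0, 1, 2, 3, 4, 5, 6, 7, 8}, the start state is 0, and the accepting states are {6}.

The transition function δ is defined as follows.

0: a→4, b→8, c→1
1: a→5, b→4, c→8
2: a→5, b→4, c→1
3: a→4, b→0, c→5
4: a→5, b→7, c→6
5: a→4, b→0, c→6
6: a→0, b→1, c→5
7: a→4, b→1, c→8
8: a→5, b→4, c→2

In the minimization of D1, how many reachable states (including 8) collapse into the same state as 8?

3

First remove the unreachable states {3}; 8 states remain.
Initial partition by acceptance: {6} | {0,1,2,4,5,7,8}.
Refine {0,1,2,4,5,7,8} on symbol c: members go to different blocks, giving {0,1,2,7,8} and {4,5}.
On input b, block {0,1,2,7,8} splits into {1,2,8} and {0,7}.
Stable partition: {6} | {1,2,8} | {4,5} | {0,7} — 4 equivalence classes.
The equivalence class containing 8 is {1,2,8}, of size 3.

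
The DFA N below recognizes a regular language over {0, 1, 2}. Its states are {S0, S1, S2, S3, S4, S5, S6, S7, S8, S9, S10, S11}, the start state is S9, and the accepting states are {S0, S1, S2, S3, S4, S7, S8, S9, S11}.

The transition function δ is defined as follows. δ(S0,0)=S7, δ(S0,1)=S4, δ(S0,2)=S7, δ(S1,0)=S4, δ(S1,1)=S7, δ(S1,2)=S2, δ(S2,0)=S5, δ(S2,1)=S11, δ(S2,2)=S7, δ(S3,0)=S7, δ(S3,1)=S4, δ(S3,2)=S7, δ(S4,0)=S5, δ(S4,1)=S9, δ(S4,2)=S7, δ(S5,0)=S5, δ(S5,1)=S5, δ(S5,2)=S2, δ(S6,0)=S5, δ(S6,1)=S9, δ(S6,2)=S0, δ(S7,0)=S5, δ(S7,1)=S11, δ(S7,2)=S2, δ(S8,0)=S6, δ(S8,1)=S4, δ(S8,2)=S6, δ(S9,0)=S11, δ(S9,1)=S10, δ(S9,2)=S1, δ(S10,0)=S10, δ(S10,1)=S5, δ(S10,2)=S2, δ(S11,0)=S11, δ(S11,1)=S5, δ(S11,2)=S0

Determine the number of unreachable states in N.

3

No path from S9 leads to S3, S6, S8; the other 9 states are all reachable.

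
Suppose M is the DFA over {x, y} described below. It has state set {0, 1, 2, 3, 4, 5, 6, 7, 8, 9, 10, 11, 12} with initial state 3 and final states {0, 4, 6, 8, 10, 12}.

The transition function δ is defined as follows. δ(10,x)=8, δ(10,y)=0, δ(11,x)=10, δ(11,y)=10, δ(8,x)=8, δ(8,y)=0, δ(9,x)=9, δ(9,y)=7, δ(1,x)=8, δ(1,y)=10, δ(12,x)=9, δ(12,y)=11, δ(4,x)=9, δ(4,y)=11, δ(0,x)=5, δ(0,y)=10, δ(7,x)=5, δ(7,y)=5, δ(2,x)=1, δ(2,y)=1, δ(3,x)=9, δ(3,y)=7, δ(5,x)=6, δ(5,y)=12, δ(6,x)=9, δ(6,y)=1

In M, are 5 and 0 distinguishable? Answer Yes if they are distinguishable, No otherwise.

First remove the unreachable states {2,4}; 11 states remain.
Start with accepting vs non-accepting: {0,6,8,10,12} | {1,3,5,7,9,11}.
Split {0,6,8,10,12} by δ(·,x) → {0,6,12} and {8,10}.
Refine {0,6,12} on symbol y: members go to different blocks, giving {6,12} and {0}.
Split {1,3,5,7,9,11} by δ(·,x) → {3,7,9} and {1,11} and {5}.
Split {3,7,9} by δ(·,x) → {3,9} and {7}.
Stable partition: {6,12} | {3,9} | {8,10} | {0} | {1,11} | {5} | {7} — 7 equivalence classes.
5 and 0 end up in different blocks, so they are distinguishable. For instance, the string 'ε' is accepted from only 0.

Yes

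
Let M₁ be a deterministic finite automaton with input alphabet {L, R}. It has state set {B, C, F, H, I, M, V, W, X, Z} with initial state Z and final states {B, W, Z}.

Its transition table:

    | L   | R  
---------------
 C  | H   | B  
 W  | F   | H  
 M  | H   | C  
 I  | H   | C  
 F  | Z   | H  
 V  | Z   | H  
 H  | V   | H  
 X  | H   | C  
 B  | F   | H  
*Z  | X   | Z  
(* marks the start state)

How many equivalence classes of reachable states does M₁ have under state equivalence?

Reachable states from the start: {B,C,F,H,V,X,Z}. Unreachable: {I,M,W} — drop them.
Initial partition by acceptance: {B,Z} | {C,F,H,V,X}.
Refine {B,Z} on symbol R: members go to different blocks, giving {B} and {Z}.
Split {C,F,H,V,X} by δ(·,L) → {C,H,X} and {F,V}.
Split {C,H,X} by δ(·,L) → {C,X} and {H}.
Split {C,X} by δ(·,R) → {X} and {C}.
No further refinement is possible. Final partition (6 blocks): {B} | {X} | {Z} | {F,V} | {H} | {C}.

6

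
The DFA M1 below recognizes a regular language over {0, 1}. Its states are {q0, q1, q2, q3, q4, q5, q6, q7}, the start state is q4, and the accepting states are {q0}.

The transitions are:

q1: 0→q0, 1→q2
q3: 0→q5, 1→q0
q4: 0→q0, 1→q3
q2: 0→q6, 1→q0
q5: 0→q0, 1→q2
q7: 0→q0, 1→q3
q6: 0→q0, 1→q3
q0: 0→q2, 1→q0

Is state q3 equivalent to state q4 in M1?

No

First remove the unreachable states {q1,q7}; 6 states remain.
P0 = {q0} | {q2,q3,q4,q5,q6}.
Split {q2,q3,q4,q5,q6} by δ(·,0) → {q4,q5,q6} and {q2,q3}.
No further refinement is possible. Final partition (3 blocks): {q0} | {q4,q5,q6} | {q2,q3}.
q3 and q4 end up in different blocks, so they are distinguishable. For instance, the string '0' is accepted from only q4.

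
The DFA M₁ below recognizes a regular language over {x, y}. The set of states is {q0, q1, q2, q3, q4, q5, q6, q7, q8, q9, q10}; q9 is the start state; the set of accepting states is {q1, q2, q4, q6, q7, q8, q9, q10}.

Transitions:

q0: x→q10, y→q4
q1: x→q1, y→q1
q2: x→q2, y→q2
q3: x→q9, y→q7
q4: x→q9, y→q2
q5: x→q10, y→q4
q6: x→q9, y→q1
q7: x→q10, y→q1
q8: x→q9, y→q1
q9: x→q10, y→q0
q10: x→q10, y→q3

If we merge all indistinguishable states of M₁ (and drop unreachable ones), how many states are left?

4

First remove the unreachable states {q5,q6,q8}; 8 states remain.
P0 = {q1,q2,q4,q7,q9,q10} | {q0,q3}.
On input y, block {q1,q2,q4,q7,q9,q10} splits into {q1,q2,q4,q7} and {q9,q10}.
Refine {q1,q2,q4,q7} on symbol x: members go to different blocks, giving {q1,q2} and {q4,q7}.
No further refinement is possible. Final partition (4 blocks): {q1,q2} | {q0,q3} | {q9,q10} | {q4,q7}.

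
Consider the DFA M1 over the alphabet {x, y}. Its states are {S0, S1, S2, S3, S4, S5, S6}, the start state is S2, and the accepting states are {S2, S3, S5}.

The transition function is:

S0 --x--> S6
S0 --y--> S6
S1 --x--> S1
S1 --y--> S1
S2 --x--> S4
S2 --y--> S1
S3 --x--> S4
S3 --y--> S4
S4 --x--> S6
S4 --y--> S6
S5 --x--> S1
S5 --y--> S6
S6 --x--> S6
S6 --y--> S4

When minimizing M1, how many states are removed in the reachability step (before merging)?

3

No path from S2 leads to S0, S3, S5; the other 4 states are all reachable.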